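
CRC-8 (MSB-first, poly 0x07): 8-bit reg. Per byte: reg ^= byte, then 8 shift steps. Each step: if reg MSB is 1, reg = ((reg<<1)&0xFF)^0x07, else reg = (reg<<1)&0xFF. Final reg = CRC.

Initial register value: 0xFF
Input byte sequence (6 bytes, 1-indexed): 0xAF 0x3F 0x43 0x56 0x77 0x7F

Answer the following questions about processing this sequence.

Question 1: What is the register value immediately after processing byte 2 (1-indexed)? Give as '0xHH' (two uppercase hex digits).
Answer: 0xB1

Derivation:
After byte 1 (0xAF): reg=0xB7
After byte 2 (0x3F): reg=0xB1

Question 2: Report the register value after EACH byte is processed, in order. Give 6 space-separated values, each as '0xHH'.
0xB7 0xB1 0xD0 0x9B 0x8A 0xC5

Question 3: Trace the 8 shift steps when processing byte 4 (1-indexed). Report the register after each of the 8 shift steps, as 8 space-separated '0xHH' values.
Answer: 0x0B 0x16 0x2C 0x58 0xB0 0x67 0xCE 0x9B

Derivation:
After byte 1 (0xAF): reg=0xB7
After byte 2 (0x3F): reg=0xB1
After byte 3 (0x43): reg=0xD0
Register before byte 4: 0xD0
After XOR with byte 0x56: 0x86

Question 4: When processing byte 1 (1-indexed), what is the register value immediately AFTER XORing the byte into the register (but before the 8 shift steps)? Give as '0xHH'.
Answer: 0x50

Derivation:
Register before byte 1: 0xFF
Byte 1: 0xAF
0xFF XOR 0xAF = 0x50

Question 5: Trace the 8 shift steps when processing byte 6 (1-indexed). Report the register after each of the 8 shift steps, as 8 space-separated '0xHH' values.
After byte 1 (0xAF): reg=0xB7
After byte 2 (0x3F): reg=0xB1
After byte 3 (0x43): reg=0xD0
After byte 4 (0x56): reg=0x9B
After byte 5 (0x77): reg=0x8A
Register before byte 6: 0x8A
After XOR with byte 0x7F: 0xF5

Answer: 0xED 0xDD 0xBD 0x7D 0xFA 0xF3 0xE1 0xC5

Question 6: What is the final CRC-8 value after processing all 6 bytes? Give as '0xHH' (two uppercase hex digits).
Answer: 0xC5

Derivation:
After byte 1 (0xAF): reg=0xB7
After byte 2 (0x3F): reg=0xB1
After byte 3 (0x43): reg=0xD0
After byte 4 (0x56): reg=0x9B
After byte 5 (0x77): reg=0x8A
After byte 6 (0x7F): reg=0xC5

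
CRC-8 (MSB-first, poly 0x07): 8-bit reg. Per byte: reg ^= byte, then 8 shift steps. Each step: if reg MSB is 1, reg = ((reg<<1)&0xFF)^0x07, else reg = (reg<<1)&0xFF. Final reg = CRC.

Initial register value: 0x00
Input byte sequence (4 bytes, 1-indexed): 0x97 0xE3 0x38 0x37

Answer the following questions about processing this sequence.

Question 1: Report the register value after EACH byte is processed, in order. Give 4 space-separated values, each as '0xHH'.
0xEC 0x2D 0x6B 0x93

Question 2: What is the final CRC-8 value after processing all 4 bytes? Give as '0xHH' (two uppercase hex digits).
After byte 1 (0x97): reg=0xEC
After byte 2 (0xE3): reg=0x2D
After byte 3 (0x38): reg=0x6B
After byte 4 (0x37): reg=0x93

Answer: 0x93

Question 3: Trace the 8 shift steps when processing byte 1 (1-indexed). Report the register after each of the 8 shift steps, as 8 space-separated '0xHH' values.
Register before byte 1: 0x00
After XOR with byte 0x97: 0x97

Answer: 0x29 0x52 0xA4 0x4F 0x9E 0x3B 0x76 0xEC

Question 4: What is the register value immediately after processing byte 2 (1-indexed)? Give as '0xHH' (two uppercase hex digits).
After byte 1 (0x97): reg=0xEC
After byte 2 (0xE3): reg=0x2D

Answer: 0x2D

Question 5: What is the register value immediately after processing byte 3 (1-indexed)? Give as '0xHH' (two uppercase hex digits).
Answer: 0x6B

Derivation:
After byte 1 (0x97): reg=0xEC
After byte 2 (0xE3): reg=0x2D
After byte 3 (0x38): reg=0x6B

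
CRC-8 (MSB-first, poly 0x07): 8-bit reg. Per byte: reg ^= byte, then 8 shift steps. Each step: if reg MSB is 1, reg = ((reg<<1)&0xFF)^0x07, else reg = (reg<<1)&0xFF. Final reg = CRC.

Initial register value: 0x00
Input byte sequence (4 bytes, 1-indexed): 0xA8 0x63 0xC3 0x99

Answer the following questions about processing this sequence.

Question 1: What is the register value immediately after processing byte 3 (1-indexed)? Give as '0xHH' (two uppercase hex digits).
Answer: 0x94

Derivation:
After byte 1 (0xA8): reg=0x51
After byte 2 (0x63): reg=0x9E
After byte 3 (0xC3): reg=0x94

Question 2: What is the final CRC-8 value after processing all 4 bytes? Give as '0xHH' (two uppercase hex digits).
Answer: 0x23

Derivation:
After byte 1 (0xA8): reg=0x51
After byte 2 (0x63): reg=0x9E
After byte 3 (0xC3): reg=0x94
After byte 4 (0x99): reg=0x23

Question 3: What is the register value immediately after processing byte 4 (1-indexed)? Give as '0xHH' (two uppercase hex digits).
After byte 1 (0xA8): reg=0x51
After byte 2 (0x63): reg=0x9E
After byte 3 (0xC3): reg=0x94
After byte 4 (0x99): reg=0x23

Answer: 0x23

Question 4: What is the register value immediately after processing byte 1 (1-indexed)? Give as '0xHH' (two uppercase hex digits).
After byte 1 (0xA8): reg=0x51

Answer: 0x51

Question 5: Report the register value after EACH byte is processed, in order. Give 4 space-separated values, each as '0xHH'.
0x51 0x9E 0x94 0x23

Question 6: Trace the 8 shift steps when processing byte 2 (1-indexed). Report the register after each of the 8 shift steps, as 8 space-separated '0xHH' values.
Answer: 0x64 0xC8 0x97 0x29 0x52 0xA4 0x4F 0x9E

Derivation:
After byte 1 (0xA8): reg=0x51
Register before byte 2: 0x51
After XOR with byte 0x63: 0x32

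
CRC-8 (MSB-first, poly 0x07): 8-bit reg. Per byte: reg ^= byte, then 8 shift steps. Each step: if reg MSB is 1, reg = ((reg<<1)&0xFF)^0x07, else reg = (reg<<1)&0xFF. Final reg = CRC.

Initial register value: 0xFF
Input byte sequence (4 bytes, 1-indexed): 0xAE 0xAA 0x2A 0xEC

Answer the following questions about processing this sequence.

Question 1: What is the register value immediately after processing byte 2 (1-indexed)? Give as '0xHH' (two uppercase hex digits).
After byte 1 (0xAE): reg=0xB0
After byte 2 (0xAA): reg=0x46

Answer: 0x46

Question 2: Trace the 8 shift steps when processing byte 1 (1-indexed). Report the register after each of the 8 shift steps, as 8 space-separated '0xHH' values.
Answer: 0xA2 0x43 0x86 0x0B 0x16 0x2C 0x58 0xB0

Derivation:
Register before byte 1: 0xFF
After XOR with byte 0xAE: 0x51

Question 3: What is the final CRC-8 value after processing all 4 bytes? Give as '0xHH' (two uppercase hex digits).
After byte 1 (0xAE): reg=0xB0
After byte 2 (0xAA): reg=0x46
After byte 3 (0x2A): reg=0x03
After byte 4 (0xEC): reg=0x83

Answer: 0x83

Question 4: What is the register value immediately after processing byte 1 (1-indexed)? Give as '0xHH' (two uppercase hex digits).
Answer: 0xB0

Derivation:
After byte 1 (0xAE): reg=0xB0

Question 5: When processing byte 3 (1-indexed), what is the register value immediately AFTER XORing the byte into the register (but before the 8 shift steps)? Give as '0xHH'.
Register before byte 3: 0x46
Byte 3: 0x2A
0x46 XOR 0x2A = 0x6C

Answer: 0x6C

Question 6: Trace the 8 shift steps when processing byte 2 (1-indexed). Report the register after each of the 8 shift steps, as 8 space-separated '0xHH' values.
Answer: 0x34 0x68 0xD0 0xA7 0x49 0x92 0x23 0x46

Derivation:
After byte 1 (0xAE): reg=0xB0
Register before byte 2: 0xB0
After XOR with byte 0xAA: 0x1A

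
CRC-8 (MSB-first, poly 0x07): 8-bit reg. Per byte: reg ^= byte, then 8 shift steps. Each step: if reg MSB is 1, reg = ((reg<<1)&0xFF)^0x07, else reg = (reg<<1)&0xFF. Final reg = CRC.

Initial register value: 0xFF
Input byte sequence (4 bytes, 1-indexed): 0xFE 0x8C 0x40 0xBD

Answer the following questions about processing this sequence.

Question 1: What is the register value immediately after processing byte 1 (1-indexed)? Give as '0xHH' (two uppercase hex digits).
Answer: 0x07

Derivation:
After byte 1 (0xFE): reg=0x07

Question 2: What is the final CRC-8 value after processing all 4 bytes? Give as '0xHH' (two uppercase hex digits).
Answer: 0x86

Derivation:
After byte 1 (0xFE): reg=0x07
After byte 2 (0x8C): reg=0xB8
After byte 3 (0x40): reg=0xE6
After byte 4 (0xBD): reg=0x86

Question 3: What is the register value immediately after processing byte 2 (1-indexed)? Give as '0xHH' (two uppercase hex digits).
After byte 1 (0xFE): reg=0x07
After byte 2 (0x8C): reg=0xB8

Answer: 0xB8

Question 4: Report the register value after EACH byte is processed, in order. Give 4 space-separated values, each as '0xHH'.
0x07 0xB8 0xE6 0x86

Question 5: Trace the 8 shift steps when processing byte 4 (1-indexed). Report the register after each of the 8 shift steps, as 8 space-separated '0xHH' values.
After byte 1 (0xFE): reg=0x07
After byte 2 (0x8C): reg=0xB8
After byte 3 (0x40): reg=0xE6
Register before byte 4: 0xE6
After XOR with byte 0xBD: 0x5B

Answer: 0xB6 0x6B 0xD6 0xAB 0x51 0xA2 0x43 0x86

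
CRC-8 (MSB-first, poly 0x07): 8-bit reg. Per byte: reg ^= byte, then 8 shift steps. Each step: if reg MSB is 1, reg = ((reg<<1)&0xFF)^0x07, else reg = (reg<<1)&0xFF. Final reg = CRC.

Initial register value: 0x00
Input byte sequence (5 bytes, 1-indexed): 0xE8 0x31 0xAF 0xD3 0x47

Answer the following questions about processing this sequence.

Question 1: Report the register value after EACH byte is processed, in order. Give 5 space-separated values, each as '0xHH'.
0x96 0x7C 0x37 0xB2 0xC5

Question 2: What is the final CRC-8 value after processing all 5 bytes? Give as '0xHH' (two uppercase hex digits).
After byte 1 (0xE8): reg=0x96
After byte 2 (0x31): reg=0x7C
After byte 3 (0xAF): reg=0x37
After byte 4 (0xD3): reg=0xB2
After byte 5 (0x47): reg=0xC5

Answer: 0xC5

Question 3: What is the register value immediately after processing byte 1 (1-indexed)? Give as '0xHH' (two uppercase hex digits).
Answer: 0x96

Derivation:
After byte 1 (0xE8): reg=0x96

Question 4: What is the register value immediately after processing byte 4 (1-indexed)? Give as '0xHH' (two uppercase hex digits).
After byte 1 (0xE8): reg=0x96
After byte 2 (0x31): reg=0x7C
After byte 3 (0xAF): reg=0x37
After byte 4 (0xD3): reg=0xB2

Answer: 0xB2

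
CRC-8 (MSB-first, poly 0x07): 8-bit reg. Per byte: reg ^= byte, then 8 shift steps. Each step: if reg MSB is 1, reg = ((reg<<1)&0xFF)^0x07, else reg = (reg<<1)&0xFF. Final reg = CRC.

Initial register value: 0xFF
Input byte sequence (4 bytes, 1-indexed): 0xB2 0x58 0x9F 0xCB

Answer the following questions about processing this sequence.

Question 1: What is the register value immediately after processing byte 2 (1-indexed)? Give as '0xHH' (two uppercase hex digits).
Answer: 0x3D

Derivation:
After byte 1 (0xB2): reg=0xE4
After byte 2 (0x58): reg=0x3D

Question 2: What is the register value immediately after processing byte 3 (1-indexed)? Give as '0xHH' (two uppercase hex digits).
After byte 1 (0xB2): reg=0xE4
After byte 2 (0x58): reg=0x3D
After byte 3 (0x9F): reg=0x67

Answer: 0x67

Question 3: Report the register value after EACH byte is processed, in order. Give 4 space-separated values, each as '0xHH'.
0xE4 0x3D 0x67 0x4D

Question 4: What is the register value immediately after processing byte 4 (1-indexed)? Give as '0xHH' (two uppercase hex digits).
After byte 1 (0xB2): reg=0xE4
After byte 2 (0x58): reg=0x3D
After byte 3 (0x9F): reg=0x67
After byte 4 (0xCB): reg=0x4D

Answer: 0x4D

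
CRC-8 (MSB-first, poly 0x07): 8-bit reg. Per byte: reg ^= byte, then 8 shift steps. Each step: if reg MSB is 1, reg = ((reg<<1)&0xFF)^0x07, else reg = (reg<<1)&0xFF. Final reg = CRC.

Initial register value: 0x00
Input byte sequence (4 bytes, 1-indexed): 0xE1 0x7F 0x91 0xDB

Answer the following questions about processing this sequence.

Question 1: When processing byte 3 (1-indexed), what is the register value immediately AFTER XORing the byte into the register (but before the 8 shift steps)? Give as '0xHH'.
Answer: 0xBD

Derivation:
Register before byte 3: 0x2C
Byte 3: 0x91
0x2C XOR 0x91 = 0xBD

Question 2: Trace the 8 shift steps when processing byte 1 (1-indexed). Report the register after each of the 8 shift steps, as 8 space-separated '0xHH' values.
Register before byte 1: 0x00
After XOR with byte 0xE1: 0xE1

Answer: 0xC5 0x8D 0x1D 0x3A 0x74 0xE8 0xD7 0xA9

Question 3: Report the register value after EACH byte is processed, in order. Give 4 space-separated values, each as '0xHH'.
0xA9 0x2C 0x3A 0xA9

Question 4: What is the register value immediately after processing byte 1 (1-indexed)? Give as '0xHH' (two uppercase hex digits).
After byte 1 (0xE1): reg=0xA9

Answer: 0xA9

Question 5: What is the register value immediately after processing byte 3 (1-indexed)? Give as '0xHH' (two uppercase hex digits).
Answer: 0x3A

Derivation:
After byte 1 (0xE1): reg=0xA9
After byte 2 (0x7F): reg=0x2C
After byte 3 (0x91): reg=0x3A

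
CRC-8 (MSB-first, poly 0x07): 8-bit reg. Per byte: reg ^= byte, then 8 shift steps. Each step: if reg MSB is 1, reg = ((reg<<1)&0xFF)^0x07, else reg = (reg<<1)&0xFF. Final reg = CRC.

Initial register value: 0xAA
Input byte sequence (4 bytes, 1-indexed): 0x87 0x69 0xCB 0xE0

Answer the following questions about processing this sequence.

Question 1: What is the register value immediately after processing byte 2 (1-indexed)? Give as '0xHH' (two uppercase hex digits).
After byte 1 (0x87): reg=0xC3
After byte 2 (0x69): reg=0x5F

Answer: 0x5F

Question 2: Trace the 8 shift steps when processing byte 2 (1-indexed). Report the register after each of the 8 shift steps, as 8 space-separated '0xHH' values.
Answer: 0x53 0xA6 0x4B 0x96 0x2B 0x56 0xAC 0x5F

Derivation:
After byte 1 (0x87): reg=0xC3
Register before byte 2: 0xC3
After XOR with byte 0x69: 0xAA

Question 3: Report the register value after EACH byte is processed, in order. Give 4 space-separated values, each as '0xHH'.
0xC3 0x5F 0xE5 0x1B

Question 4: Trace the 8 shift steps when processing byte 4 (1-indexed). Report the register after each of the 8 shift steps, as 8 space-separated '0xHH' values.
After byte 1 (0x87): reg=0xC3
After byte 2 (0x69): reg=0x5F
After byte 3 (0xCB): reg=0xE5
Register before byte 4: 0xE5
After XOR with byte 0xE0: 0x05

Answer: 0x0A 0x14 0x28 0x50 0xA0 0x47 0x8E 0x1B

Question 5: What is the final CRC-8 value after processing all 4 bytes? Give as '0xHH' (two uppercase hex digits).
Answer: 0x1B

Derivation:
After byte 1 (0x87): reg=0xC3
After byte 2 (0x69): reg=0x5F
After byte 3 (0xCB): reg=0xE5
After byte 4 (0xE0): reg=0x1B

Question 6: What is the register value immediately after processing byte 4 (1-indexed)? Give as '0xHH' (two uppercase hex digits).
Answer: 0x1B

Derivation:
After byte 1 (0x87): reg=0xC3
After byte 2 (0x69): reg=0x5F
After byte 3 (0xCB): reg=0xE5
After byte 4 (0xE0): reg=0x1B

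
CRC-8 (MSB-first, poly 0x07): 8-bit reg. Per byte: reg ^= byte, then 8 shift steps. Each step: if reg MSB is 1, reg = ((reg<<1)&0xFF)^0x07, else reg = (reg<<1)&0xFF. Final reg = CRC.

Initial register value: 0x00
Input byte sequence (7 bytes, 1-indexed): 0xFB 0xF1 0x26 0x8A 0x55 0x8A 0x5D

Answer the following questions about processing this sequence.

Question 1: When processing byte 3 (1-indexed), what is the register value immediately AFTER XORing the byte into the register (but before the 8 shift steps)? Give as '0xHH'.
Register before byte 3: 0x5A
Byte 3: 0x26
0x5A XOR 0x26 = 0x7C

Answer: 0x7C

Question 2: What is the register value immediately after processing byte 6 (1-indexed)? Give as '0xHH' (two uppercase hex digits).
After byte 1 (0xFB): reg=0xEF
After byte 2 (0xF1): reg=0x5A
After byte 3 (0x26): reg=0x73
After byte 4 (0x8A): reg=0xE1
After byte 5 (0x55): reg=0x05
After byte 6 (0x8A): reg=0xA4

Answer: 0xA4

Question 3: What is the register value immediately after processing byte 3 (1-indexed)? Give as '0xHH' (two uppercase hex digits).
After byte 1 (0xFB): reg=0xEF
After byte 2 (0xF1): reg=0x5A
After byte 3 (0x26): reg=0x73

Answer: 0x73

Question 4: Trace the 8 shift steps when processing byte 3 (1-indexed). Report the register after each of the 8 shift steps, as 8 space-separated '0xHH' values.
After byte 1 (0xFB): reg=0xEF
After byte 2 (0xF1): reg=0x5A
Register before byte 3: 0x5A
After XOR with byte 0x26: 0x7C

Answer: 0xF8 0xF7 0xE9 0xD5 0xAD 0x5D 0xBA 0x73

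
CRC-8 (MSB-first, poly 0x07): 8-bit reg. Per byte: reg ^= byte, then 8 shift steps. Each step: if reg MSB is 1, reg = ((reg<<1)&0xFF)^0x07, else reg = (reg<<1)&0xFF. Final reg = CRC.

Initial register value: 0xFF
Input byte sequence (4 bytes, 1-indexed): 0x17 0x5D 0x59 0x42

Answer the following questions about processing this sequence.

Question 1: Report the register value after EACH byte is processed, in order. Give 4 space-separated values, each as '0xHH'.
0x96 0x7F 0xF2 0x19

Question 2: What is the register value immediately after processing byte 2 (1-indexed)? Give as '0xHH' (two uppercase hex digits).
After byte 1 (0x17): reg=0x96
After byte 2 (0x5D): reg=0x7F

Answer: 0x7F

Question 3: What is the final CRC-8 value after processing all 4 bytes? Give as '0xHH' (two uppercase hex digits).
Answer: 0x19

Derivation:
After byte 1 (0x17): reg=0x96
After byte 2 (0x5D): reg=0x7F
After byte 3 (0x59): reg=0xF2
After byte 4 (0x42): reg=0x19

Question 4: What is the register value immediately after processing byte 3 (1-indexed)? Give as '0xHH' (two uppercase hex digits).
Answer: 0xF2

Derivation:
After byte 1 (0x17): reg=0x96
After byte 2 (0x5D): reg=0x7F
After byte 3 (0x59): reg=0xF2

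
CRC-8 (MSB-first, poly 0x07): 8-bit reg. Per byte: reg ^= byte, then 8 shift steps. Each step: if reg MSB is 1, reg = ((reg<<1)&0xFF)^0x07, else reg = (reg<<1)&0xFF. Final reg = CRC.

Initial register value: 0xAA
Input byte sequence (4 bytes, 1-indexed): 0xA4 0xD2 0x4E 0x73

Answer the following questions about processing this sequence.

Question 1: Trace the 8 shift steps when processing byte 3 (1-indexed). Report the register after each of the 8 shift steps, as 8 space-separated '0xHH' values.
Answer: 0x57 0xAE 0x5B 0xB6 0x6B 0xD6 0xAB 0x51

Derivation:
After byte 1 (0xA4): reg=0x2A
After byte 2 (0xD2): reg=0xE6
Register before byte 3: 0xE6
After XOR with byte 0x4E: 0xA8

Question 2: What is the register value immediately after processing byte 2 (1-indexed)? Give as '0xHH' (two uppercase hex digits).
Answer: 0xE6

Derivation:
After byte 1 (0xA4): reg=0x2A
After byte 2 (0xD2): reg=0xE6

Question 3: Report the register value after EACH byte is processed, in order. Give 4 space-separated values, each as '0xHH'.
0x2A 0xE6 0x51 0xEE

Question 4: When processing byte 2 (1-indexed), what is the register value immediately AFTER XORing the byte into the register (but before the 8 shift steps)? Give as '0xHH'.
Register before byte 2: 0x2A
Byte 2: 0xD2
0x2A XOR 0xD2 = 0xF8

Answer: 0xF8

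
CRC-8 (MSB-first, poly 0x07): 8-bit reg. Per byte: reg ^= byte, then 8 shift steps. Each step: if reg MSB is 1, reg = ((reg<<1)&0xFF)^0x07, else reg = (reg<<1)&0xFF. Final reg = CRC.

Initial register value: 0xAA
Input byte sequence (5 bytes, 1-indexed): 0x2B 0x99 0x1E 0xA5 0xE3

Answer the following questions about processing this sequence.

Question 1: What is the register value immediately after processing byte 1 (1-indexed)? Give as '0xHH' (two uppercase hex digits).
Answer: 0x8E

Derivation:
After byte 1 (0x2B): reg=0x8E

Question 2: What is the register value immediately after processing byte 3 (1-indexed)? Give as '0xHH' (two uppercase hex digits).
After byte 1 (0x2B): reg=0x8E
After byte 2 (0x99): reg=0x65
After byte 3 (0x1E): reg=0x66

Answer: 0x66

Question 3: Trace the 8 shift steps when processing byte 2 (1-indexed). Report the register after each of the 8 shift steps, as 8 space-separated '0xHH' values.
After byte 1 (0x2B): reg=0x8E
Register before byte 2: 0x8E
After XOR with byte 0x99: 0x17

Answer: 0x2E 0x5C 0xB8 0x77 0xEE 0xDB 0xB1 0x65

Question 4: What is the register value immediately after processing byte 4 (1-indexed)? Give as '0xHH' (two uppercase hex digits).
After byte 1 (0x2B): reg=0x8E
After byte 2 (0x99): reg=0x65
After byte 3 (0x1E): reg=0x66
After byte 4 (0xA5): reg=0x47

Answer: 0x47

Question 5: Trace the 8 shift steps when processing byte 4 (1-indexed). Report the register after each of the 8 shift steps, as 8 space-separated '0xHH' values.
Answer: 0x81 0x05 0x0A 0x14 0x28 0x50 0xA0 0x47

Derivation:
After byte 1 (0x2B): reg=0x8E
After byte 2 (0x99): reg=0x65
After byte 3 (0x1E): reg=0x66
Register before byte 4: 0x66
After XOR with byte 0xA5: 0xC3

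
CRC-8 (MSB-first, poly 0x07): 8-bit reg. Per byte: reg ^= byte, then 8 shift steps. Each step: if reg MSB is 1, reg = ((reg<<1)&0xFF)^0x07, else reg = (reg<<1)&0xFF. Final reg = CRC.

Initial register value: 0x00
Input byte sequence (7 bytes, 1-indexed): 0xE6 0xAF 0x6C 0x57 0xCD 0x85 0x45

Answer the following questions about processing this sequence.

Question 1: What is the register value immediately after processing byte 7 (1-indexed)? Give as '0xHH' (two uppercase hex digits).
Answer: 0x76

Derivation:
After byte 1 (0xE6): reg=0xBC
After byte 2 (0xAF): reg=0x79
After byte 3 (0x6C): reg=0x6B
After byte 4 (0x57): reg=0xB4
After byte 5 (0xCD): reg=0x68
After byte 6 (0x85): reg=0x8D
After byte 7 (0x45): reg=0x76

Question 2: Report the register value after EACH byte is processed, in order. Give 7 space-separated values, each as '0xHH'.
0xBC 0x79 0x6B 0xB4 0x68 0x8D 0x76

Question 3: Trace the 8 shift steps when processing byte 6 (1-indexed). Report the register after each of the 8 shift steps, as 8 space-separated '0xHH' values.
Answer: 0xDD 0xBD 0x7D 0xFA 0xF3 0xE1 0xC5 0x8D

Derivation:
After byte 1 (0xE6): reg=0xBC
After byte 2 (0xAF): reg=0x79
After byte 3 (0x6C): reg=0x6B
After byte 4 (0x57): reg=0xB4
After byte 5 (0xCD): reg=0x68
Register before byte 6: 0x68
After XOR with byte 0x85: 0xED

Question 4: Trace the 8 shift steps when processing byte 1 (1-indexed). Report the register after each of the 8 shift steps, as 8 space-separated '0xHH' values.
Register before byte 1: 0x00
After XOR with byte 0xE6: 0xE6

Answer: 0xCB 0x91 0x25 0x4A 0x94 0x2F 0x5E 0xBC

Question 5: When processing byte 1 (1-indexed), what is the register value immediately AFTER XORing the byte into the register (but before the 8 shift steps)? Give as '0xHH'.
Answer: 0xE6

Derivation:
Register before byte 1: 0x00
Byte 1: 0xE6
0x00 XOR 0xE6 = 0xE6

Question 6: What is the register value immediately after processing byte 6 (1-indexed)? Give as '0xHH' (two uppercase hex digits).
Answer: 0x8D

Derivation:
After byte 1 (0xE6): reg=0xBC
After byte 2 (0xAF): reg=0x79
After byte 3 (0x6C): reg=0x6B
After byte 4 (0x57): reg=0xB4
After byte 5 (0xCD): reg=0x68
After byte 6 (0x85): reg=0x8D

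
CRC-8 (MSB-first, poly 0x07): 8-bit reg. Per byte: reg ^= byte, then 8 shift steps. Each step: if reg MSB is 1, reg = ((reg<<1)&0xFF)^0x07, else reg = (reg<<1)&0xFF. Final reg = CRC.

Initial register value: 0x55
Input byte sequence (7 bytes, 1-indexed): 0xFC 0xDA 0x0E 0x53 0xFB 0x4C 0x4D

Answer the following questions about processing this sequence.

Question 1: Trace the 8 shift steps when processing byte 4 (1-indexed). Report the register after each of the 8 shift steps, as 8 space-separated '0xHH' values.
Answer: 0x66 0xCC 0x9F 0x39 0x72 0xE4 0xCF 0x99

Derivation:
After byte 1 (0xFC): reg=0x56
After byte 2 (0xDA): reg=0xAD
After byte 3 (0x0E): reg=0x60
Register before byte 4: 0x60
After XOR with byte 0x53: 0x33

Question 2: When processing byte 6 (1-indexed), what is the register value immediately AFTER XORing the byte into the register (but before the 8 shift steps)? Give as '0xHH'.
Register before byte 6: 0x29
Byte 6: 0x4C
0x29 XOR 0x4C = 0x65

Answer: 0x65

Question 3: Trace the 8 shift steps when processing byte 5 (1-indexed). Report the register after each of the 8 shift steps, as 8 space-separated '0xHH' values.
After byte 1 (0xFC): reg=0x56
After byte 2 (0xDA): reg=0xAD
After byte 3 (0x0E): reg=0x60
After byte 4 (0x53): reg=0x99
Register before byte 5: 0x99
After XOR with byte 0xFB: 0x62

Answer: 0xC4 0x8F 0x19 0x32 0x64 0xC8 0x97 0x29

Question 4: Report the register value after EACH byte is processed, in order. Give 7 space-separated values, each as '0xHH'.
0x56 0xAD 0x60 0x99 0x29 0x3C 0x50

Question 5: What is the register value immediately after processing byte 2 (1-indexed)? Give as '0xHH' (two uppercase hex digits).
After byte 1 (0xFC): reg=0x56
After byte 2 (0xDA): reg=0xAD

Answer: 0xAD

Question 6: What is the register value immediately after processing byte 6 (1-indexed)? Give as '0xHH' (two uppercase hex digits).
Answer: 0x3C

Derivation:
After byte 1 (0xFC): reg=0x56
After byte 2 (0xDA): reg=0xAD
After byte 3 (0x0E): reg=0x60
After byte 4 (0x53): reg=0x99
After byte 5 (0xFB): reg=0x29
After byte 6 (0x4C): reg=0x3C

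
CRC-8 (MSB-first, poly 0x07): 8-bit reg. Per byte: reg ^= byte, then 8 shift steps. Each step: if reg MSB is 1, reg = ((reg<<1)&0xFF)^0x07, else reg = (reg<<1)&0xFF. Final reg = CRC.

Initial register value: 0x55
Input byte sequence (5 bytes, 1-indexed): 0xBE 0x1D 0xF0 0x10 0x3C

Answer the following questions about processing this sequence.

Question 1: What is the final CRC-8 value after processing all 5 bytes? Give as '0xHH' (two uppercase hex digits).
After byte 1 (0xBE): reg=0x9F
After byte 2 (0x1D): reg=0x87
After byte 3 (0xF0): reg=0x42
After byte 4 (0x10): reg=0xB9
After byte 5 (0x3C): reg=0x92

Answer: 0x92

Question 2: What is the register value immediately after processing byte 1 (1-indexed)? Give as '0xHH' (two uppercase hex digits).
Answer: 0x9F

Derivation:
After byte 1 (0xBE): reg=0x9F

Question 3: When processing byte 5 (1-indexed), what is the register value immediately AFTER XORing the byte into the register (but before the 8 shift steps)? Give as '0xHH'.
Answer: 0x85

Derivation:
Register before byte 5: 0xB9
Byte 5: 0x3C
0xB9 XOR 0x3C = 0x85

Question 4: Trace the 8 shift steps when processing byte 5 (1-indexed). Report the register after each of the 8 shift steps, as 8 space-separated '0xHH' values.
Answer: 0x0D 0x1A 0x34 0x68 0xD0 0xA7 0x49 0x92

Derivation:
After byte 1 (0xBE): reg=0x9F
After byte 2 (0x1D): reg=0x87
After byte 3 (0xF0): reg=0x42
After byte 4 (0x10): reg=0xB9
Register before byte 5: 0xB9
After XOR with byte 0x3C: 0x85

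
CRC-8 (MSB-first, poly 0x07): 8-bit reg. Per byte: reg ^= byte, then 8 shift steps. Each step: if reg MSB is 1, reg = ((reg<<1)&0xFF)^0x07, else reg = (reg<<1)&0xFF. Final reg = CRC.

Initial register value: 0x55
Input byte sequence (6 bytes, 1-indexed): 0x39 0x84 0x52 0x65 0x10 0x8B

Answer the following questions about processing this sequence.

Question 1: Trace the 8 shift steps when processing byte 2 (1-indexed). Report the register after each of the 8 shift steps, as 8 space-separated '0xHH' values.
Answer: 0x09 0x12 0x24 0x48 0x90 0x27 0x4E 0x9C

Derivation:
After byte 1 (0x39): reg=0x03
Register before byte 2: 0x03
After XOR with byte 0x84: 0x87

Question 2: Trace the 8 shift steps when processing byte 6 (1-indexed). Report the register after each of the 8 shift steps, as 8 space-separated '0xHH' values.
After byte 1 (0x39): reg=0x03
After byte 2 (0x84): reg=0x9C
After byte 3 (0x52): reg=0x64
After byte 4 (0x65): reg=0x07
After byte 5 (0x10): reg=0x65
Register before byte 6: 0x65
After XOR with byte 0x8B: 0xEE

Answer: 0xDB 0xB1 0x65 0xCA 0x93 0x21 0x42 0x84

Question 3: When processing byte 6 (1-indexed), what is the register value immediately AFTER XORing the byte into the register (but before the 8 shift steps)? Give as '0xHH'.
Register before byte 6: 0x65
Byte 6: 0x8B
0x65 XOR 0x8B = 0xEE

Answer: 0xEE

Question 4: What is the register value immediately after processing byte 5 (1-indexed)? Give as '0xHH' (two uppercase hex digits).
After byte 1 (0x39): reg=0x03
After byte 2 (0x84): reg=0x9C
After byte 3 (0x52): reg=0x64
After byte 4 (0x65): reg=0x07
After byte 5 (0x10): reg=0x65

Answer: 0x65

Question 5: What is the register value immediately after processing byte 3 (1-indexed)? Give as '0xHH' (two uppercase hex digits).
Answer: 0x64

Derivation:
After byte 1 (0x39): reg=0x03
After byte 2 (0x84): reg=0x9C
After byte 3 (0x52): reg=0x64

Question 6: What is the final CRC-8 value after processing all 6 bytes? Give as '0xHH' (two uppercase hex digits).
After byte 1 (0x39): reg=0x03
After byte 2 (0x84): reg=0x9C
After byte 3 (0x52): reg=0x64
After byte 4 (0x65): reg=0x07
After byte 5 (0x10): reg=0x65
After byte 6 (0x8B): reg=0x84

Answer: 0x84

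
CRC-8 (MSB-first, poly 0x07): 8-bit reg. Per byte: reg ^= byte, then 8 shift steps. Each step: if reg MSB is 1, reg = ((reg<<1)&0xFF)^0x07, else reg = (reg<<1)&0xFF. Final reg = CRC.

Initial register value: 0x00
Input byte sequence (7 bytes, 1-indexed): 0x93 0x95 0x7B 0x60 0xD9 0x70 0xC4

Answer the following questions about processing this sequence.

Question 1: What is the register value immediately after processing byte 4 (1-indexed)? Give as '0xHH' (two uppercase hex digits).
After byte 1 (0x93): reg=0xF0
After byte 2 (0x95): reg=0x3C
After byte 3 (0x7B): reg=0xD2
After byte 4 (0x60): reg=0x17

Answer: 0x17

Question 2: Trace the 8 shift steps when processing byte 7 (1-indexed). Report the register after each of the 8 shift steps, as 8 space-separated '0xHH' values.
After byte 1 (0x93): reg=0xF0
After byte 2 (0x95): reg=0x3C
After byte 3 (0x7B): reg=0xD2
After byte 4 (0x60): reg=0x17
After byte 5 (0xD9): reg=0x64
After byte 6 (0x70): reg=0x6C
Register before byte 7: 0x6C
After XOR with byte 0xC4: 0xA8

Answer: 0x57 0xAE 0x5B 0xB6 0x6B 0xD6 0xAB 0x51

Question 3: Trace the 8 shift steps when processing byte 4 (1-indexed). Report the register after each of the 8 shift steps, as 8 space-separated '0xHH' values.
Answer: 0x63 0xC6 0x8B 0x11 0x22 0x44 0x88 0x17

Derivation:
After byte 1 (0x93): reg=0xF0
After byte 2 (0x95): reg=0x3C
After byte 3 (0x7B): reg=0xD2
Register before byte 4: 0xD2
After XOR with byte 0x60: 0xB2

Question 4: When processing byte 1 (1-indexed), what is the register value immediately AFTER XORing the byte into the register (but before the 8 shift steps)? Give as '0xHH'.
Register before byte 1: 0x00
Byte 1: 0x93
0x00 XOR 0x93 = 0x93

Answer: 0x93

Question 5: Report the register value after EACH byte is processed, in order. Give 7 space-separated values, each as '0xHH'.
0xF0 0x3C 0xD2 0x17 0x64 0x6C 0x51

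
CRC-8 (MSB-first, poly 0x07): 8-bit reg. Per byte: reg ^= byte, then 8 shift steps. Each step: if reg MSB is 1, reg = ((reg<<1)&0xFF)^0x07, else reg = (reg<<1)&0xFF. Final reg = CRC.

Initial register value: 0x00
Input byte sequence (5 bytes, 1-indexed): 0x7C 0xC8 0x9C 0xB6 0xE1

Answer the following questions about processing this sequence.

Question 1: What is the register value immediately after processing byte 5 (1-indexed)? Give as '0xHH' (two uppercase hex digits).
Answer: 0xD9

Derivation:
After byte 1 (0x7C): reg=0x73
After byte 2 (0xC8): reg=0x28
After byte 3 (0x9C): reg=0x05
After byte 4 (0xB6): reg=0x10
After byte 5 (0xE1): reg=0xD9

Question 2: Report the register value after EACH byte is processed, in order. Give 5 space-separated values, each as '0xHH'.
0x73 0x28 0x05 0x10 0xD9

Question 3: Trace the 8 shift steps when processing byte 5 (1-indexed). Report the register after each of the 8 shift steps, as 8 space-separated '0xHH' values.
After byte 1 (0x7C): reg=0x73
After byte 2 (0xC8): reg=0x28
After byte 3 (0x9C): reg=0x05
After byte 4 (0xB6): reg=0x10
Register before byte 5: 0x10
After XOR with byte 0xE1: 0xF1

Answer: 0xE5 0xCD 0x9D 0x3D 0x7A 0xF4 0xEF 0xD9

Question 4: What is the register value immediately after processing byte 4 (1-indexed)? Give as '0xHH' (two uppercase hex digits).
Answer: 0x10

Derivation:
After byte 1 (0x7C): reg=0x73
After byte 2 (0xC8): reg=0x28
After byte 3 (0x9C): reg=0x05
After byte 4 (0xB6): reg=0x10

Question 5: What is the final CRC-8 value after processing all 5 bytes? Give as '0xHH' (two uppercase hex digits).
After byte 1 (0x7C): reg=0x73
After byte 2 (0xC8): reg=0x28
After byte 3 (0x9C): reg=0x05
After byte 4 (0xB6): reg=0x10
After byte 5 (0xE1): reg=0xD9

Answer: 0xD9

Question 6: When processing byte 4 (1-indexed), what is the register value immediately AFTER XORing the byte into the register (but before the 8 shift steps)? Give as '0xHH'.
Register before byte 4: 0x05
Byte 4: 0xB6
0x05 XOR 0xB6 = 0xB3

Answer: 0xB3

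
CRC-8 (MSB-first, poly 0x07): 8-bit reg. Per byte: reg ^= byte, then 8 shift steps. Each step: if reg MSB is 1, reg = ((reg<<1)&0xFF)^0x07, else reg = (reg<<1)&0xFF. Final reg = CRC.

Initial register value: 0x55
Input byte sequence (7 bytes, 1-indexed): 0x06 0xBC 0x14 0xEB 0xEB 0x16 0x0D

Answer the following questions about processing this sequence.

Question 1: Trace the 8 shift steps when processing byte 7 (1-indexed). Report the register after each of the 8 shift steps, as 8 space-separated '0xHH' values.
After byte 1 (0x06): reg=0xBE
After byte 2 (0xBC): reg=0x0E
After byte 3 (0x14): reg=0x46
After byte 4 (0xEB): reg=0x4A
After byte 5 (0xEB): reg=0x6E
After byte 6 (0x16): reg=0x6F
Register before byte 7: 0x6F
After XOR with byte 0x0D: 0x62

Answer: 0xC4 0x8F 0x19 0x32 0x64 0xC8 0x97 0x29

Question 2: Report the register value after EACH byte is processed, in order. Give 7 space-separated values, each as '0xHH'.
0xBE 0x0E 0x46 0x4A 0x6E 0x6F 0x29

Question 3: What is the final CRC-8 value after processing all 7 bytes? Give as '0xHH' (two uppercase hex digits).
Answer: 0x29

Derivation:
After byte 1 (0x06): reg=0xBE
After byte 2 (0xBC): reg=0x0E
After byte 3 (0x14): reg=0x46
After byte 4 (0xEB): reg=0x4A
After byte 5 (0xEB): reg=0x6E
After byte 6 (0x16): reg=0x6F
After byte 7 (0x0D): reg=0x29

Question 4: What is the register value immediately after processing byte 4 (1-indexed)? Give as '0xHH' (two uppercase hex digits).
Answer: 0x4A

Derivation:
After byte 1 (0x06): reg=0xBE
After byte 2 (0xBC): reg=0x0E
After byte 3 (0x14): reg=0x46
After byte 4 (0xEB): reg=0x4A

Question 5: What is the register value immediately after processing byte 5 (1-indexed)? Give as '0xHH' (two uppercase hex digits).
Answer: 0x6E

Derivation:
After byte 1 (0x06): reg=0xBE
After byte 2 (0xBC): reg=0x0E
After byte 3 (0x14): reg=0x46
After byte 4 (0xEB): reg=0x4A
After byte 5 (0xEB): reg=0x6E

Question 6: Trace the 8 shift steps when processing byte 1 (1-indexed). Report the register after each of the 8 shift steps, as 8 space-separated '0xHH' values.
Answer: 0xA6 0x4B 0x96 0x2B 0x56 0xAC 0x5F 0xBE

Derivation:
Register before byte 1: 0x55
After XOR with byte 0x06: 0x53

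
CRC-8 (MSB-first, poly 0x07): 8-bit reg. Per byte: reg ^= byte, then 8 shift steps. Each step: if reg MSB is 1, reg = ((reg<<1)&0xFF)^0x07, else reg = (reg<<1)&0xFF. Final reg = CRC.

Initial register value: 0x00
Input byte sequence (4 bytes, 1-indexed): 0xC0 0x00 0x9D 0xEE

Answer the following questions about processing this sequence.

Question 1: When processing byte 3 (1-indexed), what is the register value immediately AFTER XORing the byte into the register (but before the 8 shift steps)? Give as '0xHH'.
Register before byte 3: 0xED
Byte 3: 0x9D
0xED XOR 0x9D = 0x70

Answer: 0x70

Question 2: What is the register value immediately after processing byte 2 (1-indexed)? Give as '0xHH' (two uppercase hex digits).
Answer: 0xED

Derivation:
After byte 1 (0xC0): reg=0x4E
After byte 2 (0x00): reg=0xED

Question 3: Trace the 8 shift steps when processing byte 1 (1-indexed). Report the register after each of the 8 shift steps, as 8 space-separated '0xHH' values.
Answer: 0x87 0x09 0x12 0x24 0x48 0x90 0x27 0x4E

Derivation:
Register before byte 1: 0x00
After XOR with byte 0xC0: 0xC0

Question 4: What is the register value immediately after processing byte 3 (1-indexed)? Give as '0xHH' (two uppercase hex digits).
Answer: 0x57

Derivation:
After byte 1 (0xC0): reg=0x4E
After byte 2 (0x00): reg=0xED
After byte 3 (0x9D): reg=0x57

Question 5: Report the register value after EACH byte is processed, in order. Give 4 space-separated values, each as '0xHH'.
0x4E 0xED 0x57 0x26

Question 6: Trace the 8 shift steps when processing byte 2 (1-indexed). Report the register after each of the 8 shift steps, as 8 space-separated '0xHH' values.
Answer: 0x9C 0x3F 0x7E 0xFC 0xFF 0xF9 0xF5 0xED

Derivation:
After byte 1 (0xC0): reg=0x4E
Register before byte 2: 0x4E
After XOR with byte 0x00: 0x4E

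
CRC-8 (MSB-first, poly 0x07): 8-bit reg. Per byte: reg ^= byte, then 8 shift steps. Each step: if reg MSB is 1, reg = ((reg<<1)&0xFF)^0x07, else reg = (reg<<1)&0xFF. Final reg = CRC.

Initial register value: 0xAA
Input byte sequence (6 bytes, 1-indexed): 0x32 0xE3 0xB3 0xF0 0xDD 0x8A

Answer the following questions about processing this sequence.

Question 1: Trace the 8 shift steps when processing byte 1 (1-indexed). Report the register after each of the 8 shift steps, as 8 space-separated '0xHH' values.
Register before byte 1: 0xAA
After XOR with byte 0x32: 0x98

Answer: 0x37 0x6E 0xDC 0xBF 0x79 0xF2 0xE3 0xC1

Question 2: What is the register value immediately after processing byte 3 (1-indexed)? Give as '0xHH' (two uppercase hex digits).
Answer: 0x94

Derivation:
After byte 1 (0x32): reg=0xC1
After byte 2 (0xE3): reg=0xEE
After byte 3 (0xB3): reg=0x94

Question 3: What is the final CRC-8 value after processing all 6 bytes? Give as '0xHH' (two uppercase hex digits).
After byte 1 (0x32): reg=0xC1
After byte 2 (0xE3): reg=0xEE
After byte 3 (0xB3): reg=0x94
After byte 4 (0xF0): reg=0x3B
After byte 5 (0xDD): reg=0xBC
After byte 6 (0x8A): reg=0x82

Answer: 0x82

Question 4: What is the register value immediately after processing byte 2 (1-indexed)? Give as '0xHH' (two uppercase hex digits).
After byte 1 (0x32): reg=0xC1
After byte 2 (0xE3): reg=0xEE

Answer: 0xEE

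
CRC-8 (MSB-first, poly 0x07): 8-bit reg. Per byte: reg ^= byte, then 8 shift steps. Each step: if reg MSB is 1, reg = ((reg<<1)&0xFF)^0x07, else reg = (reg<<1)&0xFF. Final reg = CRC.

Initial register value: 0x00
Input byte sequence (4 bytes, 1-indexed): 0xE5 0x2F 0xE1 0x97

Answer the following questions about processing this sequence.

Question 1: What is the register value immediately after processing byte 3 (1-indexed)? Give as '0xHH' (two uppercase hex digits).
After byte 1 (0xE5): reg=0xB5
After byte 2 (0x2F): reg=0xCF
After byte 3 (0xE1): reg=0xCA

Answer: 0xCA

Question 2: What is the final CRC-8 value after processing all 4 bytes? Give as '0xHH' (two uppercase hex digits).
After byte 1 (0xE5): reg=0xB5
After byte 2 (0x2F): reg=0xCF
After byte 3 (0xE1): reg=0xCA
After byte 4 (0x97): reg=0x94

Answer: 0x94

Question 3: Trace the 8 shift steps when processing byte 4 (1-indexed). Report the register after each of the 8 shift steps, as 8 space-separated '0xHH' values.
Answer: 0xBA 0x73 0xE6 0xCB 0x91 0x25 0x4A 0x94

Derivation:
After byte 1 (0xE5): reg=0xB5
After byte 2 (0x2F): reg=0xCF
After byte 3 (0xE1): reg=0xCA
Register before byte 4: 0xCA
After XOR with byte 0x97: 0x5D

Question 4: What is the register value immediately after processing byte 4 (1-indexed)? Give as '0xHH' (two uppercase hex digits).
After byte 1 (0xE5): reg=0xB5
After byte 2 (0x2F): reg=0xCF
After byte 3 (0xE1): reg=0xCA
After byte 4 (0x97): reg=0x94

Answer: 0x94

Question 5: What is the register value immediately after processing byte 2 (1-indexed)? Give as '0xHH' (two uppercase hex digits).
After byte 1 (0xE5): reg=0xB5
After byte 2 (0x2F): reg=0xCF

Answer: 0xCF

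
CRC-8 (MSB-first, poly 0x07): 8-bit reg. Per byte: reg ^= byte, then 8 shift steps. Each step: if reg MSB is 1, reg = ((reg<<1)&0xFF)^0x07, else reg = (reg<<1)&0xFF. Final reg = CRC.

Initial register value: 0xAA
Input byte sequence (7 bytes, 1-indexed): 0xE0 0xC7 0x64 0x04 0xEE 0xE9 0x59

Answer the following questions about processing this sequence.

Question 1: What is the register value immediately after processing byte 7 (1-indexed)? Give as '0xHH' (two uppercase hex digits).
After byte 1 (0xE0): reg=0xF1
After byte 2 (0xC7): reg=0x82
After byte 3 (0x64): reg=0xBC
After byte 4 (0x04): reg=0x21
After byte 5 (0xEE): reg=0x63
After byte 6 (0xE9): reg=0xBF
After byte 7 (0x59): reg=0xBC

Answer: 0xBC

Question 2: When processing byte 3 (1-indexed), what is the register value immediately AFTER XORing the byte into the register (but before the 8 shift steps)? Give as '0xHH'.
Register before byte 3: 0x82
Byte 3: 0x64
0x82 XOR 0x64 = 0xE6

Answer: 0xE6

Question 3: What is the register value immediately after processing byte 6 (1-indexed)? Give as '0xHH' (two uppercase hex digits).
After byte 1 (0xE0): reg=0xF1
After byte 2 (0xC7): reg=0x82
After byte 3 (0x64): reg=0xBC
After byte 4 (0x04): reg=0x21
After byte 5 (0xEE): reg=0x63
After byte 6 (0xE9): reg=0xBF

Answer: 0xBF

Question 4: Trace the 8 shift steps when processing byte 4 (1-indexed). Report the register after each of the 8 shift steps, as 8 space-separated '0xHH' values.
Answer: 0x77 0xEE 0xDB 0xB1 0x65 0xCA 0x93 0x21

Derivation:
After byte 1 (0xE0): reg=0xF1
After byte 2 (0xC7): reg=0x82
After byte 3 (0x64): reg=0xBC
Register before byte 4: 0xBC
After XOR with byte 0x04: 0xB8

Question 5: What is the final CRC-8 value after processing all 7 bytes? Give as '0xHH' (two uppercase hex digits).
After byte 1 (0xE0): reg=0xF1
After byte 2 (0xC7): reg=0x82
After byte 3 (0x64): reg=0xBC
After byte 4 (0x04): reg=0x21
After byte 5 (0xEE): reg=0x63
After byte 6 (0xE9): reg=0xBF
After byte 7 (0x59): reg=0xBC

Answer: 0xBC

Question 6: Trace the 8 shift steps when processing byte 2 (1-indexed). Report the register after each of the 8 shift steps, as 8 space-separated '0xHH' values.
After byte 1 (0xE0): reg=0xF1
Register before byte 2: 0xF1
After XOR with byte 0xC7: 0x36

Answer: 0x6C 0xD8 0xB7 0x69 0xD2 0xA3 0x41 0x82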